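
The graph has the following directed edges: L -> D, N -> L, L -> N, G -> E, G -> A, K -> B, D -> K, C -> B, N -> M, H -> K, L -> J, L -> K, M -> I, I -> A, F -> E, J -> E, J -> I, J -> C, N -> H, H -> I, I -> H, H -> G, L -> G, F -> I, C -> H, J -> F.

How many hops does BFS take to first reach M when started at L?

2

Level 0: L
Level 1: D, G, J, K, N
Level 2: A, B, C, E, F, H, I, M
M first appears at level 2.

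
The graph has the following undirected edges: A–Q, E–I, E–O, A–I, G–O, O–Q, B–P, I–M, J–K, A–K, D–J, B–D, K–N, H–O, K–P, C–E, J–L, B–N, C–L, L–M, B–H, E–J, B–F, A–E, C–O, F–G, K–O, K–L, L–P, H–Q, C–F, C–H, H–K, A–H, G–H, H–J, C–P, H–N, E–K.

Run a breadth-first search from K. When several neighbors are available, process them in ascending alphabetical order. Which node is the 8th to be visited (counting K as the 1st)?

O

Visit K; enqueue A, E, H, J, L, N, O, P → queue [A, E, H, J, L, N, O, P]
Visit A; enqueue I, Q → queue [E, H, J, L, N, O, P, I, Q]
Visit E; enqueue C → queue [H, J, L, N, O, P, I, Q, C]
Visit H; enqueue B, G → queue [J, L, N, O, P, I, Q, C, B, G]
Visit J; enqueue D → queue [L, N, O, P, I, Q, C, B, G, D]
Visit L; enqueue M → queue [N, O, P, I, Q, C, B, G, D, M]
Visit N → queue [O, P, I, Q, C, B, G, D, M]
Visit O → queue [P, I, Q, C, B, G, D, M]
Visit P → queue [I, Q, C, B, G, D, M]
Visit I → queue [Q, C, B, G, D, M]
Visit Q → queue [C, B, G, D, M]
Visit C; enqueue F → queue [B, G, D, M, F]
Visit B → queue [G, D, M, F]
Visit G → queue [D, M, F]
Visit D → queue [M, F]
Visit M → queue [F]
Visit F → queue []

Visit order: K, A, E, H, J, L, N, O, P, I, Q, C, B, G, D, M, F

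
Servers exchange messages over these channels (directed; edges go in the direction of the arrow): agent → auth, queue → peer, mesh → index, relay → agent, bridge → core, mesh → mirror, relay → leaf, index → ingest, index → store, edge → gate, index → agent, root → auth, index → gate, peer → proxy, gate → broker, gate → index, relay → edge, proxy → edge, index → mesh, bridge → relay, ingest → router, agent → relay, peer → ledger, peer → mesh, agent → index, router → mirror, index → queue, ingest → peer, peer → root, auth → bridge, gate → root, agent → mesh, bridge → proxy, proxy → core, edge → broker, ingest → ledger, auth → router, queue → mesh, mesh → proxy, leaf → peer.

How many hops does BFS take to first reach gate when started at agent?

2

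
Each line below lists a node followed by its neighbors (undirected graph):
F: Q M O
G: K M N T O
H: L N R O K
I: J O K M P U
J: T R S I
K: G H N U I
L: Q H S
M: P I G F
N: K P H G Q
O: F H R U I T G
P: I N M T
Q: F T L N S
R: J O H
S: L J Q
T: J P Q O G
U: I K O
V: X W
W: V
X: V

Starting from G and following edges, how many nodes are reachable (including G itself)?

BFS from G visits: G, T, O, N, M, K, Q, P, J, U, R, I, H, F, S, L
Reachable nodes: 16 of 19 total.

16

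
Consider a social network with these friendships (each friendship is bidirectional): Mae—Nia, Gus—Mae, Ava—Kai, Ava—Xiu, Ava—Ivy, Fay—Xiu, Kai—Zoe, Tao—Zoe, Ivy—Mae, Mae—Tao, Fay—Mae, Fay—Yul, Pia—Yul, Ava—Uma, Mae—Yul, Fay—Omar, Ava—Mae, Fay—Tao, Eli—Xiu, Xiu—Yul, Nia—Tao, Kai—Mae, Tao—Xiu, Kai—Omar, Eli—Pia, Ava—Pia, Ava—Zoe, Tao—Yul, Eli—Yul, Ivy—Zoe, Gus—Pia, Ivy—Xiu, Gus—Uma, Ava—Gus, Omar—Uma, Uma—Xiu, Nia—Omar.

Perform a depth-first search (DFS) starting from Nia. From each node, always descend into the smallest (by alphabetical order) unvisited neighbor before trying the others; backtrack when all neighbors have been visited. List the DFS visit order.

Nia, Mae, Ava, Gus, Pia, Eli, Xiu, Fay, Omar, Kai, Zoe, Ivy, Tao, Yul, Uma

Visit Nia
Nia → Mae
Mae → Ava
Ava → Gus
Gus → Pia
Pia → Eli
Eli → Xiu
Xiu → Fay
Fay → Omar
Omar → Kai
Kai → Zoe
Zoe → Ivy
Zoe → Tao
Tao → Yul
Omar → Uma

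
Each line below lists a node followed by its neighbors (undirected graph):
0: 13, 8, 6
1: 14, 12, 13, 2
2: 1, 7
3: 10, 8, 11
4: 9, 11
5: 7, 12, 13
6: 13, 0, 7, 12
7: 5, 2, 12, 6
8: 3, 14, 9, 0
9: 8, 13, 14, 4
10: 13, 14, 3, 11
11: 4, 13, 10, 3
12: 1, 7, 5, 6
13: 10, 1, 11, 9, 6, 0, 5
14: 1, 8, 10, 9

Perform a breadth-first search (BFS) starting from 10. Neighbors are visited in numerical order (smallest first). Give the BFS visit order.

10 → 3 → 11 → 13 → 14 → 8 → 4 → 0 → 1 → 5 → 6 → 9 → 2 → 12 → 7

Visit 10; enqueue 3, 11, 13, 14 → queue [3, 11, 13, 14]
Visit 3; enqueue 8 → queue [11, 13, 14, 8]
Visit 11; enqueue 4 → queue [13, 14, 8, 4]
Visit 13; enqueue 0, 1, 5, 6, 9 → queue [14, 8, 4, 0, 1, 5, 6, 9]
Visit 14 → queue [8, 4, 0, 1, 5, 6, 9]
Visit 8 → queue [4, 0, 1, 5, 6, 9]
Visit 4 → queue [0, 1, 5, 6, 9]
Visit 0 → queue [1, 5, 6, 9]
Visit 1; enqueue 2, 12 → queue [5, 6, 9, 2, 12]
Visit 5; enqueue 7 → queue [6, 9, 2, 12, 7]
Visit 6 → queue [9, 2, 12, 7]
Visit 9 → queue [2, 12, 7]
Visit 2 → queue [12, 7]
Visit 12 → queue [7]
Visit 7 → queue []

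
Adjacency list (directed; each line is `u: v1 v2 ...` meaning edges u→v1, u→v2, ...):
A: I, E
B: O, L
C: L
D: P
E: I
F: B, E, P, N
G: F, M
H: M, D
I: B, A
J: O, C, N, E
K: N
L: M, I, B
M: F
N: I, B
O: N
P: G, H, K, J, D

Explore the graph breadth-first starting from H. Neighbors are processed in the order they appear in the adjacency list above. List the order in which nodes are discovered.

Visit H; enqueue M, D → queue [M, D]
Visit M; enqueue F → queue [D, F]
Visit D; enqueue P → queue [F, P]
Visit F; enqueue B, E, N → queue [P, B, E, N]
Visit P; enqueue G, K, J → queue [B, E, N, G, K, J]
Visit B; enqueue O, L → queue [E, N, G, K, J, O, L]
Visit E; enqueue I → queue [N, G, K, J, O, L, I]
Visit N → queue [G, K, J, O, L, I]
Visit G → queue [K, J, O, L, I]
Visit K → queue [J, O, L, I]
Visit J; enqueue C → queue [O, L, I, C]
Visit O → queue [L, I, C]
Visit L → queue [I, C]
Visit I; enqueue A → queue [C, A]
Visit C → queue [A]
Visit A → queue []

H → M → D → F → P → B → E → N → G → K → J → O → L → I → C → A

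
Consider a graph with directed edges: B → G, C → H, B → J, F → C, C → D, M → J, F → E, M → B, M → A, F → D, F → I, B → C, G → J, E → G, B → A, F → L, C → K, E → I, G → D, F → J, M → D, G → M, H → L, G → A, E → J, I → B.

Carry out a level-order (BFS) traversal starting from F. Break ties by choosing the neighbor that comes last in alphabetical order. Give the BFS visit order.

F, L, J, I, E, D, C, B, G, K, H, A, M

Visit F; enqueue L, J, I, E, D, C → queue [L, J, I, E, D, C]
Visit L → queue [J, I, E, D, C]
Visit J → queue [I, E, D, C]
Visit I; enqueue B → queue [E, D, C, B]
Visit E; enqueue G → queue [D, C, B, G]
Visit D → queue [C, B, G]
Visit C; enqueue K, H → queue [B, G, K, H]
Visit B; enqueue A → queue [G, K, H, A]
Visit G; enqueue M → queue [K, H, A, M]
Visit K → queue [H, A, M]
Visit H → queue [A, M]
Visit A → queue [M]
Visit M → queue []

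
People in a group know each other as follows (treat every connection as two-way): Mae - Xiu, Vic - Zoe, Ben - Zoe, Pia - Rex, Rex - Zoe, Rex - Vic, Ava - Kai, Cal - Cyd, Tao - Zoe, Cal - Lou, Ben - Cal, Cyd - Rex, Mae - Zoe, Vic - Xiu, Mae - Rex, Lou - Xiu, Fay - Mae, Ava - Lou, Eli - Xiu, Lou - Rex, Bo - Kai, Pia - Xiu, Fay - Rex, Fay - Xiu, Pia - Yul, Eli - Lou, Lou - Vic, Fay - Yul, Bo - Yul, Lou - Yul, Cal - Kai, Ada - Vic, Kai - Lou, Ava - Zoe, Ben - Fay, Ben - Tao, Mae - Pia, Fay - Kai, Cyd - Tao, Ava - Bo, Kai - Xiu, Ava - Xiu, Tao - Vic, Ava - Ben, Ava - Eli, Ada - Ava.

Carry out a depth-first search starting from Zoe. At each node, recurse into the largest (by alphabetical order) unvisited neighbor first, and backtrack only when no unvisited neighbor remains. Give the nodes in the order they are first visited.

Zoe, Vic, Xiu, Pia, Yul, Lou, Rex, Mae, Fay, Kai, Cal, Cyd, Tao, Ben, Ava, Eli, Bo, Ada

Visit Zoe
Zoe → Vic
Vic → Xiu
Xiu → Pia
Pia → Yul
Yul → Lou
Lou → Rex
Rex → Mae
Mae → Fay
Fay → Kai
Kai → Cal
Cal → Cyd
Cyd → Tao
Tao → Ben
Ben → Ava
Ava → Eli
Ava → Bo
Ava → Ada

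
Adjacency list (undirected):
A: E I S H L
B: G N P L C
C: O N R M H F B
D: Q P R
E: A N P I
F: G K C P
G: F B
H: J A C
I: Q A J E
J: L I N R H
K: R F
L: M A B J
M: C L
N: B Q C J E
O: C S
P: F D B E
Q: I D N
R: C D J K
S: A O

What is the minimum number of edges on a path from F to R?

2

Level 0: F
Level 1: C, G, K, P
Level 2: B, D, E, H, M, N, O, R
Level 3: A, I, J, L, Q, S
R first appears at level 2.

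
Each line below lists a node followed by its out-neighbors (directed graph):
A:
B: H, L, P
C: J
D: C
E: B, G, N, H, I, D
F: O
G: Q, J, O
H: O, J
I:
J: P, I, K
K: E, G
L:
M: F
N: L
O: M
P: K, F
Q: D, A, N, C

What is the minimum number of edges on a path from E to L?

Level 0: E
Level 1: B, D, G, H, I, N
Level 2: C, J, L, O, P, Q
Level 3: A, F, K, M
L first appears at level 2.

2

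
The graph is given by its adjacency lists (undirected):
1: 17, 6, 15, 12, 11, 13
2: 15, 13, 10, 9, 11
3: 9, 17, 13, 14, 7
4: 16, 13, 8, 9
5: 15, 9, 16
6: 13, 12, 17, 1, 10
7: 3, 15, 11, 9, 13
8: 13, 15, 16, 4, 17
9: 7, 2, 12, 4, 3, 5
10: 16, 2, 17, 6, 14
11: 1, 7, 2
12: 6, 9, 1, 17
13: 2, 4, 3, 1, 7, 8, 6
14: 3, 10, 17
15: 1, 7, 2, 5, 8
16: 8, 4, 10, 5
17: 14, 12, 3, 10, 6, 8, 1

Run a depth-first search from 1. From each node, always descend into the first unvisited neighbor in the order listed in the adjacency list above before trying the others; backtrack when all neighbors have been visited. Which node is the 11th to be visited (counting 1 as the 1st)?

16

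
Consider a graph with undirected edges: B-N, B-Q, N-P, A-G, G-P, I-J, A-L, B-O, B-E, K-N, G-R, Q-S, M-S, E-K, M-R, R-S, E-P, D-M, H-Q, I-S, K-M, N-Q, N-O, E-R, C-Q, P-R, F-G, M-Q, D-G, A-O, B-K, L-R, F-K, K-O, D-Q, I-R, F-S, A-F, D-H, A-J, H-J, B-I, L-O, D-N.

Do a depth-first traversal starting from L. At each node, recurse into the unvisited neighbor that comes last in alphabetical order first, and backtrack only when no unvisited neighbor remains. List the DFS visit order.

L → R → S → Q → N → P → G → F → K → O → B → I → J → H → D → M → A → E → C

Visit L
L → R
R → S
S → Q
Q → N
N → P
P → G
G → F
F → K
K → O
O → B
B → I
I → J
J → H
H → D
D → M
J → A
B → E
Q → C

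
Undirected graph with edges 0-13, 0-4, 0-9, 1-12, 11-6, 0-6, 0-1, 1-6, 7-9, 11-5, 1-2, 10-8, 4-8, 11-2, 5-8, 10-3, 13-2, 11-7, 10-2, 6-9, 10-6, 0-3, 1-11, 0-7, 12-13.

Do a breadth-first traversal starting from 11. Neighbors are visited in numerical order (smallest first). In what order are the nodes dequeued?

11 → 1 → 2 → 5 → 6 → 7 → 0 → 12 → 10 → 13 → 8 → 9 → 3 → 4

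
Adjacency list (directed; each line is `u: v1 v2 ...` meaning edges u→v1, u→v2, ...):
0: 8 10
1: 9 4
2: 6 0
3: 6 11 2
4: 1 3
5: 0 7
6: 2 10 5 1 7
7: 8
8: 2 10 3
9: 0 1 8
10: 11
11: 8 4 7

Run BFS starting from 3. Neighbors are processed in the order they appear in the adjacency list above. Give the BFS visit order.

3 6 11 2 10 5 1 7 8 4 0 9

Visit 3; enqueue 6, 11, 2 → queue [6, 11, 2]
Visit 6; enqueue 10, 5, 1, 7 → queue [11, 2, 10, 5, 1, 7]
Visit 11; enqueue 8, 4 → queue [2, 10, 5, 1, 7, 8, 4]
Visit 2; enqueue 0 → queue [10, 5, 1, 7, 8, 4, 0]
Visit 10 → queue [5, 1, 7, 8, 4, 0]
Visit 5 → queue [1, 7, 8, 4, 0]
Visit 1; enqueue 9 → queue [7, 8, 4, 0, 9]
Visit 7 → queue [8, 4, 0, 9]
Visit 8 → queue [4, 0, 9]
Visit 4 → queue [0, 9]
Visit 0 → queue [9]
Visit 9 → queue []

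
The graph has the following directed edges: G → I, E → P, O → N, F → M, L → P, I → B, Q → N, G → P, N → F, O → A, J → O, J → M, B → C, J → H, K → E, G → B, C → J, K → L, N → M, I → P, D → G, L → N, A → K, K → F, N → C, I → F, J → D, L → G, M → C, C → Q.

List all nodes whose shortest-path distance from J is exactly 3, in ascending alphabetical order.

Level 0: J
Level 1: D, H, M, O
Level 2: A, C, G, N
Level 3: B, F, I, K, P, Q
Level 4: E, L

B, F, I, K, P, Q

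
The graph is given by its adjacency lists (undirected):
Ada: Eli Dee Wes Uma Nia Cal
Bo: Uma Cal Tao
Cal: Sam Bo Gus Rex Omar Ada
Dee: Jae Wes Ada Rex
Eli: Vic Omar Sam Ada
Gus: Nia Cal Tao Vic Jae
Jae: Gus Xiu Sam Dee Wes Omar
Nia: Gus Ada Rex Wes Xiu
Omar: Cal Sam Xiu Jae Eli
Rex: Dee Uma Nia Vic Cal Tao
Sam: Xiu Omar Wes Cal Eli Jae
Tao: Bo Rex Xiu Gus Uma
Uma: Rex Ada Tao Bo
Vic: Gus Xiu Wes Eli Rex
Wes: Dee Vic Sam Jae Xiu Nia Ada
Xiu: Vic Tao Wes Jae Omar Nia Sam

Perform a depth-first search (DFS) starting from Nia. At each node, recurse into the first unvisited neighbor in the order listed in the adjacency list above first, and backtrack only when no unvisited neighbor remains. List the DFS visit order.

Visit Nia
Nia → Gus
Gus → Cal
Cal → Sam
Sam → Xiu
Xiu → Vic
Vic → Wes
Wes → Dee
Dee → Jae
Jae → Omar
Omar → Eli
Eli → Ada
Ada → Uma
Uma → Rex
Rex → Tao
Tao → Bo

Nia, Gus, Cal, Sam, Xiu, Vic, Wes, Dee, Jae, Omar, Eli, Ada, Uma, Rex, Tao, Bo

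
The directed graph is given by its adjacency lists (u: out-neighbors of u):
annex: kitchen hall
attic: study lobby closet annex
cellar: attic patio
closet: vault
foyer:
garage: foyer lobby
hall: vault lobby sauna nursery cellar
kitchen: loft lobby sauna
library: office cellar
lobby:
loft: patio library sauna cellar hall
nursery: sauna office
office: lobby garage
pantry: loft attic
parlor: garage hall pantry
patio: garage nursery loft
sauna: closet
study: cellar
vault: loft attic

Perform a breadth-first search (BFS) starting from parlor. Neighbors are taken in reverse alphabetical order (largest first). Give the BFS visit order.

Visit parlor; enqueue pantry, hall, garage → queue [pantry, hall, garage]
Visit pantry; enqueue loft, attic → queue [hall, garage, loft, attic]
Visit hall; enqueue vault, sauna, nursery, lobby, cellar → queue [garage, loft, attic, vault, sauna, nursery, lobby, cellar]
Visit garage; enqueue foyer → queue [loft, attic, vault, sauna, nursery, lobby, cellar, foyer]
Visit loft; enqueue patio, library → queue [attic, vault, sauna, nursery, lobby, cellar, foyer, patio, library]
Visit attic; enqueue study, closet, annex → queue [vault, sauna, nursery, lobby, cellar, foyer, patio, library, study, closet, annex]
Visit vault → queue [sauna, nursery, lobby, cellar, foyer, patio, library, study, closet, annex]
Visit sauna → queue [nursery, lobby, cellar, foyer, patio, library, study, closet, annex]
Visit nursery; enqueue office → queue [lobby, cellar, foyer, patio, library, study, closet, annex, office]
Visit lobby → queue [cellar, foyer, patio, library, study, closet, annex, office]
Visit cellar → queue [foyer, patio, library, study, closet, annex, office]
Visit foyer → queue [patio, library, study, closet, annex, office]
Visit patio → queue [library, study, closet, annex, office]
Visit library → queue [study, closet, annex, office]
Visit study → queue [closet, annex, office]
Visit closet → queue [annex, office]
Visit annex; enqueue kitchen → queue [office, kitchen]
Visit office → queue [kitchen]
Visit kitchen → queue []

parlor, pantry, hall, garage, loft, attic, vault, sauna, nursery, lobby, cellar, foyer, patio, library, study, closet, annex, office, kitchen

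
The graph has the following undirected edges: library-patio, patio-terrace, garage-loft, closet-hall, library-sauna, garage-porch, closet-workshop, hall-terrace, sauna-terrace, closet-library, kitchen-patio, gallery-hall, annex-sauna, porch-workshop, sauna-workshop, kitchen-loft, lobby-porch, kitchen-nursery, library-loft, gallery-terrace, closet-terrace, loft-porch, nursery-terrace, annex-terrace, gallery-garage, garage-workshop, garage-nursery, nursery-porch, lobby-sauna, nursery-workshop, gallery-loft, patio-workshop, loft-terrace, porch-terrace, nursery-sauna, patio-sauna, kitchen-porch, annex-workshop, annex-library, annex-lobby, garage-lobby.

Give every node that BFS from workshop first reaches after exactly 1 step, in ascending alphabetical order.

annex, closet, garage, nursery, patio, porch, sauna

Level 0: workshop
Level 1: annex, closet, garage, nursery, patio, porch, sauna
Level 2: gallery, hall, kitchen, library, lobby, loft, terrace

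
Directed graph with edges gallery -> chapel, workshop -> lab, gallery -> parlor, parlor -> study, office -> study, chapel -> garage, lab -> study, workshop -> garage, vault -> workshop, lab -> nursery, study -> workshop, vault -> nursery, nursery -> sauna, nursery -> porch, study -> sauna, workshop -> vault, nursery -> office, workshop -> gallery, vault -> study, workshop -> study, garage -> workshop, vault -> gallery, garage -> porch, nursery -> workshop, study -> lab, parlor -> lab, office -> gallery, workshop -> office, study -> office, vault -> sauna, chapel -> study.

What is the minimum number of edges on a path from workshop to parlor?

Level 0: workshop
Level 1: gallery, garage, lab, office, study, vault
Level 2: chapel, nursery, parlor, porch, sauna
parlor first appears at level 2.

2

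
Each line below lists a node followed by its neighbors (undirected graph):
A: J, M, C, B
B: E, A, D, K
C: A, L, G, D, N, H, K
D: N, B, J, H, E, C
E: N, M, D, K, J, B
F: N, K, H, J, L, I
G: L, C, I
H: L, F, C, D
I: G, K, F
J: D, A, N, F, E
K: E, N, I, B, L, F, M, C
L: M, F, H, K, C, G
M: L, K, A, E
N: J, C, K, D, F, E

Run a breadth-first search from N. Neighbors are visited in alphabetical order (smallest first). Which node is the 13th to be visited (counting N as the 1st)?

Visit N; enqueue C, D, E, F, J, K → queue [C, D, E, F, J, K]
Visit C; enqueue A, G, H, L → queue [D, E, F, J, K, A, G, H, L]
Visit D; enqueue B → queue [E, F, J, K, A, G, H, L, B]
Visit E; enqueue M → queue [F, J, K, A, G, H, L, B, M]
Visit F; enqueue I → queue [J, K, A, G, H, L, B, M, I]
Visit J → queue [K, A, G, H, L, B, M, I]
Visit K → queue [A, G, H, L, B, M, I]
Visit A → queue [G, H, L, B, M, I]
Visit G → queue [H, L, B, M, I]
Visit H → queue [L, B, M, I]
Visit L → queue [B, M, I]
Visit B → queue [M, I]
Visit M → queue [I]
Visit I → queue []

Visit order: N, C, D, E, F, J, K, A, G, H, L, B, M, I

M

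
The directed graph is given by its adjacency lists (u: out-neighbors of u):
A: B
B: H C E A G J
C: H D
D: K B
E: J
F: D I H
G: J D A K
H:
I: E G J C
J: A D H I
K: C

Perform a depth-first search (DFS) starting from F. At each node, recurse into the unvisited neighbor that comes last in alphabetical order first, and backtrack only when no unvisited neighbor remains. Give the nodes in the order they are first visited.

Visit F
F → I
I → J
J → H
J → D
D → K
K → C
D → B
B → G
G → A
B → E

F -> I -> J -> H -> D -> K -> C -> B -> G -> A -> E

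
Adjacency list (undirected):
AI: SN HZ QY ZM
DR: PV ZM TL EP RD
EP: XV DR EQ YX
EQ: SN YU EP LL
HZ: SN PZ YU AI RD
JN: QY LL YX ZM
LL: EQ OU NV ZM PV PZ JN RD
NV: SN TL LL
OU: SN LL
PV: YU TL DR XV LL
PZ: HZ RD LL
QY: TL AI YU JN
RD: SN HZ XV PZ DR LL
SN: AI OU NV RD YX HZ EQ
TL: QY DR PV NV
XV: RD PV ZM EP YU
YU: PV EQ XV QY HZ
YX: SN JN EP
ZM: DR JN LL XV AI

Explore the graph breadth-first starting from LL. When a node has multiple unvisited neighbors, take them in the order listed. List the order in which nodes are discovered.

LL -> EQ -> OU -> NV -> ZM -> PV -> PZ -> JN -> RD -> SN -> YU -> EP -> TL -> DR -> XV -> AI -> HZ -> QY -> YX

Visit LL; enqueue EQ, OU, NV, ZM, PV, PZ, JN, RD → queue [EQ, OU, NV, ZM, PV, PZ, JN, RD]
Visit EQ; enqueue SN, YU, EP → queue [OU, NV, ZM, PV, PZ, JN, RD, SN, YU, EP]
Visit OU → queue [NV, ZM, PV, PZ, JN, RD, SN, YU, EP]
Visit NV; enqueue TL → queue [ZM, PV, PZ, JN, RD, SN, YU, EP, TL]
Visit ZM; enqueue DR, XV, AI → queue [PV, PZ, JN, RD, SN, YU, EP, TL, DR, XV, AI]
Visit PV → queue [PZ, JN, RD, SN, YU, EP, TL, DR, XV, AI]
Visit PZ; enqueue HZ → queue [JN, RD, SN, YU, EP, TL, DR, XV, AI, HZ]
Visit JN; enqueue QY, YX → queue [RD, SN, YU, EP, TL, DR, XV, AI, HZ, QY, YX]
Visit RD → queue [SN, YU, EP, TL, DR, XV, AI, HZ, QY, YX]
Visit SN → queue [YU, EP, TL, DR, XV, AI, HZ, QY, YX]
Visit YU → queue [EP, TL, DR, XV, AI, HZ, QY, YX]
Visit EP → queue [TL, DR, XV, AI, HZ, QY, YX]
Visit TL → queue [DR, XV, AI, HZ, QY, YX]
Visit DR → queue [XV, AI, HZ, QY, YX]
Visit XV → queue [AI, HZ, QY, YX]
Visit AI → queue [HZ, QY, YX]
Visit HZ → queue [QY, YX]
Visit QY → queue [YX]
Visit YX → queue []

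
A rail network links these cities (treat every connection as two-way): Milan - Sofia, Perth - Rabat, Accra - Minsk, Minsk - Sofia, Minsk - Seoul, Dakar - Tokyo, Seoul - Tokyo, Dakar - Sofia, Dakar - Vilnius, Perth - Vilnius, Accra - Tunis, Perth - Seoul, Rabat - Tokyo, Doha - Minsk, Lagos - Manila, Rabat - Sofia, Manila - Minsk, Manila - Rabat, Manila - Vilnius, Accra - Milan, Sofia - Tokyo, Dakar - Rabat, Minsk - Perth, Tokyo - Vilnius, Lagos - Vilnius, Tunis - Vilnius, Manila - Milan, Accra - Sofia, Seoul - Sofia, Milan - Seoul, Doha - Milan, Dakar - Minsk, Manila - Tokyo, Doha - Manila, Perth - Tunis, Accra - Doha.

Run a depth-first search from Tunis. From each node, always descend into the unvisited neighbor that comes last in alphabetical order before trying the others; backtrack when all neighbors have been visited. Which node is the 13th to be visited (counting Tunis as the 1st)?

Dakar

Visit Tunis
Tunis → Vilnius
Vilnius → Tokyo
Tokyo → Sofia
Sofia → Seoul
Seoul → Perth
Perth → Rabat
Rabat → Manila
Manila → Minsk
Minsk → Doha
Doha → Milan
Milan → Accra
Minsk → Dakar
Manila → Lagos

Visit order: Tunis, Vilnius, Tokyo, Sofia, Seoul, Perth, Rabat, Manila, Minsk, Doha, Milan, Accra, Dakar, Lagos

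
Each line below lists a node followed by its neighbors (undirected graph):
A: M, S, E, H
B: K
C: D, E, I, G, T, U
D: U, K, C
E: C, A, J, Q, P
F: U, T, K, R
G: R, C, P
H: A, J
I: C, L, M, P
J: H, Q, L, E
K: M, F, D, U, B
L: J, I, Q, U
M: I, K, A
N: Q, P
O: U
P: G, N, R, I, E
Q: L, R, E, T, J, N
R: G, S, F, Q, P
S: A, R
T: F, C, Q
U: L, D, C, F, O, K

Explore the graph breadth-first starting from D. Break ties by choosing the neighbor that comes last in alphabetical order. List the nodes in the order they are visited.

Visit D; enqueue U, K, C → queue [U, K, C]
Visit U; enqueue O, L, F → queue [K, C, O, L, F]
Visit K; enqueue M, B → queue [C, O, L, F, M, B]
Visit C; enqueue T, I, G, E → queue [O, L, F, M, B, T, I, G, E]
Visit O → queue [L, F, M, B, T, I, G, E]
Visit L; enqueue Q, J → queue [F, M, B, T, I, G, E, Q, J]
Visit F; enqueue R → queue [M, B, T, I, G, E, Q, J, R]
Visit M; enqueue A → queue [B, T, I, G, E, Q, J, R, A]
Visit B → queue [T, I, G, E, Q, J, R, A]
Visit T → queue [I, G, E, Q, J, R, A]
Visit I; enqueue P → queue [G, E, Q, J, R, A, P]
Visit G → queue [E, Q, J, R, A, P]
Visit E → queue [Q, J, R, A, P]
Visit Q; enqueue N → queue [J, R, A, P, N]
Visit J; enqueue H → queue [R, A, P, N, H]
Visit R; enqueue S → queue [A, P, N, H, S]
Visit A → queue [P, N, H, S]
Visit P → queue [N, H, S]
Visit N → queue [H, S]
Visit H → queue [S]
Visit S → queue []

D, U, K, C, O, L, F, M, B, T, I, G, E, Q, J, R, A, P, N, H, S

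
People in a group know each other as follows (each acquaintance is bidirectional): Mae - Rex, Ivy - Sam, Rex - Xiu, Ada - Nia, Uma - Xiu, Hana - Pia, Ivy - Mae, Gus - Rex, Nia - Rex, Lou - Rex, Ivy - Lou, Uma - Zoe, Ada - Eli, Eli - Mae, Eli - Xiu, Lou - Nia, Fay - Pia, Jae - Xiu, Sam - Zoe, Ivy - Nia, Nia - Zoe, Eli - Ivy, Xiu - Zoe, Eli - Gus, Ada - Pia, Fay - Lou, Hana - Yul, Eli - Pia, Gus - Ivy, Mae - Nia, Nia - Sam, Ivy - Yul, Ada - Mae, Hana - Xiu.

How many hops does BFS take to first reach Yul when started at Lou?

2

Level 0: Lou
Level 1: Fay, Ivy, Nia, Rex
Level 2: Ada, Eli, Gus, Mae, Pia, Sam, Xiu, Yul, Zoe
Level 3: Hana, Jae, Uma
Yul first appears at level 2.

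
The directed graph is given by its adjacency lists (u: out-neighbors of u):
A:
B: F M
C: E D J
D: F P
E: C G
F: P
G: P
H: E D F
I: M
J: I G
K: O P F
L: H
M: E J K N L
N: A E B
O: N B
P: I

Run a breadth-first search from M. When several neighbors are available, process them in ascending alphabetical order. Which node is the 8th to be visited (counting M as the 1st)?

Visit M; enqueue E, J, K, L, N → queue [E, J, K, L, N]
Visit E; enqueue C, G → queue [J, K, L, N, C, G]
Visit J; enqueue I → queue [K, L, N, C, G, I]
Visit K; enqueue F, O, P → queue [L, N, C, G, I, F, O, P]
Visit L; enqueue H → queue [N, C, G, I, F, O, P, H]
Visit N; enqueue A, B → queue [C, G, I, F, O, P, H, A, B]
Visit C; enqueue D → queue [G, I, F, O, P, H, A, B, D]
Visit G → queue [I, F, O, P, H, A, B, D]
Visit I → queue [F, O, P, H, A, B, D]
Visit F → queue [O, P, H, A, B, D]
Visit O → queue [P, H, A, B, D]
Visit P → queue [H, A, B, D]
Visit H → queue [A, B, D]
Visit A → queue [B, D]
Visit B → queue [D]
Visit D → queue []

Visit order: M, E, J, K, L, N, C, G, I, F, O, P, H, A, B, D

G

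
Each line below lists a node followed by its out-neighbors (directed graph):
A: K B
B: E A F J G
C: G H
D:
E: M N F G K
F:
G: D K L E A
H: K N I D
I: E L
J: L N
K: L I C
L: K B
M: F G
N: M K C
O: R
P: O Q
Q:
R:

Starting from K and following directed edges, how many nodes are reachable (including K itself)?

14

BFS from K visits: K, L, I, C, B, E, G, H, A, F, J, M, N, D
Reachable nodes: 14 of 18 total.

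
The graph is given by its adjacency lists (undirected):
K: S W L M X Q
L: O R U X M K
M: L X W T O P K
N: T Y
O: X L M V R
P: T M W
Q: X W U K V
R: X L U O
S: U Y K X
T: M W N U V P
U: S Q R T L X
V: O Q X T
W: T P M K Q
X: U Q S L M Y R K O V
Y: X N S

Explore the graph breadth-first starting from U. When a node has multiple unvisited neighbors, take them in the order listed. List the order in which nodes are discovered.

U -> S -> Q -> R -> T -> L -> X -> Y -> K -> W -> V -> O -> M -> N -> P

Visit U; enqueue S, Q, R, T, L, X → queue [S, Q, R, T, L, X]
Visit S; enqueue Y, K → queue [Q, R, T, L, X, Y, K]
Visit Q; enqueue W, V → queue [R, T, L, X, Y, K, W, V]
Visit R; enqueue O → queue [T, L, X, Y, K, W, V, O]
Visit T; enqueue M, N, P → queue [L, X, Y, K, W, V, O, M, N, P]
Visit L → queue [X, Y, K, W, V, O, M, N, P]
Visit X → queue [Y, K, W, V, O, M, N, P]
Visit Y → queue [K, W, V, O, M, N, P]
Visit K → queue [W, V, O, M, N, P]
Visit W → queue [V, O, M, N, P]
Visit V → queue [O, M, N, P]
Visit O → queue [M, N, P]
Visit M → queue [N, P]
Visit N → queue [P]
Visit P → queue []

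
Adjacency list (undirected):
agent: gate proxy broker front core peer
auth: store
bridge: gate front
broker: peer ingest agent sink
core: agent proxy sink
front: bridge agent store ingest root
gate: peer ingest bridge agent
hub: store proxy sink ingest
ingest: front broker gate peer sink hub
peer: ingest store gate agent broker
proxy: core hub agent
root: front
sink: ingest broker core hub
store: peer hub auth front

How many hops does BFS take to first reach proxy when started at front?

Level 0: front
Level 1: agent, bridge, ingest, root, store
Level 2: auth, broker, core, gate, hub, peer, proxy, sink
proxy first appears at level 2.

2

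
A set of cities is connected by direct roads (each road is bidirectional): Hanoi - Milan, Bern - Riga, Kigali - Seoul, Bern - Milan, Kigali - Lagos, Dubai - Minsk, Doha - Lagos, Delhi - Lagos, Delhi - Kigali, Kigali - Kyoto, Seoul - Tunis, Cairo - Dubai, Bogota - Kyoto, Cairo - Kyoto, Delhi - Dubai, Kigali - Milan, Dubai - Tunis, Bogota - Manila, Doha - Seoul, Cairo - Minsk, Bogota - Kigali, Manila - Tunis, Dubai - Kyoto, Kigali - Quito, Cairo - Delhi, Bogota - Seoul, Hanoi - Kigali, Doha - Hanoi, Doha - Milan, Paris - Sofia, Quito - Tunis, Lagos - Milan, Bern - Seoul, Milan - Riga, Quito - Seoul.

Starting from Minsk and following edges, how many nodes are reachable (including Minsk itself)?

BFS from Minsk visits: Minsk, Cairo, Dubai, Delhi, Kyoto, Tunis, Kigali, Lagos, Bogota, Manila, Quito, Seoul, Hanoi, Milan, Doha, Bern, Riga
Reachable nodes: 17 of 19 total.

17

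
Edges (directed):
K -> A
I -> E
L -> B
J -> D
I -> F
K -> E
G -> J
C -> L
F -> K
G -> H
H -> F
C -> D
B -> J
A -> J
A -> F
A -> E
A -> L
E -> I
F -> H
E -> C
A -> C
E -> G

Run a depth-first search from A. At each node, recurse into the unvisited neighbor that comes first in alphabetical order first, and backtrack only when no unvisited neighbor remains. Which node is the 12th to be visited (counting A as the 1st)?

I

Visit A
A → C
C → D
C → L
L → B
B → J
A → E
E → G
G → H
H → F
F → K
E → I

Visit order: A, C, D, L, B, J, E, G, H, F, K, I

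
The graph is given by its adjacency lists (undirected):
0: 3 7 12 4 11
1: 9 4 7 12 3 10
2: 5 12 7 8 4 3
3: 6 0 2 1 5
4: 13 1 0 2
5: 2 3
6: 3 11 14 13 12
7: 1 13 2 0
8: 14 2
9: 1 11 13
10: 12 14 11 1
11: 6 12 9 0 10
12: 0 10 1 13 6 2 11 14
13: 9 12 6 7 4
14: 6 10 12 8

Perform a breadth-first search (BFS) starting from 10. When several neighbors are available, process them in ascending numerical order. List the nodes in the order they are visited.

10 -> 1 -> 11 -> 12 -> 14 -> 3 -> 4 -> 7 -> 9 -> 0 -> 6 -> 2 -> 13 -> 8 -> 5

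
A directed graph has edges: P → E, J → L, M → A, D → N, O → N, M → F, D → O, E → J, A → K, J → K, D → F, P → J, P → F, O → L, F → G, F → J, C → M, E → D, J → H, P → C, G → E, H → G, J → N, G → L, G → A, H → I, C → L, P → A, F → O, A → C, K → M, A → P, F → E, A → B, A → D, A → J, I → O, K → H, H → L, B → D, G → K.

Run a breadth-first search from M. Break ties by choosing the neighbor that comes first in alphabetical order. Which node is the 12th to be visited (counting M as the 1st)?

O

Visit M; enqueue A, F → queue [A, F]
Visit A; enqueue B, C, D, J, K, P → queue [F, B, C, D, J, K, P]
Visit F; enqueue E, G, O → queue [B, C, D, J, K, P, E, G, O]
Visit B → queue [C, D, J, K, P, E, G, O]
Visit C; enqueue L → queue [D, J, K, P, E, G, O, L]
Visit D; enqueue N → queue [J, K, P, E, G, O, L, N]
Visit J; enqueue H → queue [K, P, E, G, O, L, N, H]
Visit K → queue [P, E, G, O, L, N, H]
Visit P → queue [E, G, O, L, N, H]
Visit E → queue [G, O, L, N, H]
Visit G → queue [O, L, N, H]
Visit O → queue [L, N, H]
Visit L → queue [N, H]
Visit N → queue [H]
Visit H; enqueue I → queue [I]
Visit I → queue []

Visit order: M, A, F, B, C, D, J, K, P, E, G, O, L, N, H, I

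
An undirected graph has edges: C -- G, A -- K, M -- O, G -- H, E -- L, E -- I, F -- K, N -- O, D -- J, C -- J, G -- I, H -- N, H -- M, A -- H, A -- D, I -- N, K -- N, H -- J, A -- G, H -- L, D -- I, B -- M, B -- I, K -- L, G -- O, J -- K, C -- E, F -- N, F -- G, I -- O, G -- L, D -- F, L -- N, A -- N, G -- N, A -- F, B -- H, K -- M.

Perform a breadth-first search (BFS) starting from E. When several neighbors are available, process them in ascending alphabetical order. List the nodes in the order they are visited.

Visit E; enqueue C, I, L → queue [C, I, L]
Visit C; enqueue G, J → queue [I, L, G, J]
Visit I; enqueue B, D, N, O → queue [L, G, J, B, D, N, O]
Visit L; enqueue H, K → queue [G, J, B, D, N, O, H, K]
Visit G; enqueue A, F → queue [J, B, D, N, O, H, K, A, F]
Visit J → queue [B, D, N, O, H, K, A, F]
Visit B; enqueue M → queue [D, N, O, H, K, A, F, M]
Visit D → queue [N, O, H, K, A, F, M]
Visit N → queue [O, H, K, A, F, M]
Visit O → queue [H, K, A, F, M]
Visit H → queue [K, A, F, M]
Visit K → queue [A, F, M]
Visit A → queue [F, M]
Visit F → queue [M]
Visit M → queue []

E → C → I → L → G → J → B → D → N → O → H → K → A → F → M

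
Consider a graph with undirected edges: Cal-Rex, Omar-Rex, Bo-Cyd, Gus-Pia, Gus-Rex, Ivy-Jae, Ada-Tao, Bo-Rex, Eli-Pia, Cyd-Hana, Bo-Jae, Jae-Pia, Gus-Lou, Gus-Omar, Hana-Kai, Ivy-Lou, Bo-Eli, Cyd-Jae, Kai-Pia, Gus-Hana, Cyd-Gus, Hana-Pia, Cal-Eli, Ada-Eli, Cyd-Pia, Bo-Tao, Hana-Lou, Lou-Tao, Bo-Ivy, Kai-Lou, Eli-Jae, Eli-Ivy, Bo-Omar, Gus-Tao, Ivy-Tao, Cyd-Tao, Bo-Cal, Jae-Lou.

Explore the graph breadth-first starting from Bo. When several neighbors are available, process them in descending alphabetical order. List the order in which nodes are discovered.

Visit Bo; enqueue Tao, Rex, Omar, Jae, Ivy, Eli, Cyd, Cal → queue [Tao, Rex, Omar, Jae, Ivy, Eli, Cyd, Cal]
Visit Tao; enqueue Lou, Gus, Ada → queue [Rex, Omar, Jae, Ivy, Eli, Cyd, Cal, Lou, Gus, Ada]
Visit Rex → queue [Omar, Jae, Ivy, Eli, Cyd, Cal, Lou, Gus, Ada]
Visit Omar → queue [Jae, Ivy, Eli, Cyd, Cal, Lou, Gus, Ada]
Visit Jae; enqueue Pia → queue [Ivy, Eli, Cyd, Cal, Lou, Gus, Ada, Pia]
Visit Ivy → queue [Eli, Cyd, Cal, Lou, Gus, Ada, Pia]
Visit Eli → queue [Cyd, Cal, Lou, Gus, Ada, Pia]
Visit Cyd; enqueue Hana → queue [Cal, Lou, Gus, Ada, Pia, Hana]
Visit Cal → queue [Lou, Gus, Ada, Pia, Hana]
Visit Lou; enqueue Kai → queue [Gus, Ada, Pia, Hana, Kai]
Visit Gus → queue [Ada, Pia, Hana, Kai]
Visit Ada → queue [Pia, Hana, Kai]
Visit Pia → queue [Hana, Kai]
Visit Hana → queue [Kai]
Visit Kai → queue []

Bo Tao Rex Omar Jae Ivy Eli Cyd Cal Lou Gus Ada Pia Hana Kai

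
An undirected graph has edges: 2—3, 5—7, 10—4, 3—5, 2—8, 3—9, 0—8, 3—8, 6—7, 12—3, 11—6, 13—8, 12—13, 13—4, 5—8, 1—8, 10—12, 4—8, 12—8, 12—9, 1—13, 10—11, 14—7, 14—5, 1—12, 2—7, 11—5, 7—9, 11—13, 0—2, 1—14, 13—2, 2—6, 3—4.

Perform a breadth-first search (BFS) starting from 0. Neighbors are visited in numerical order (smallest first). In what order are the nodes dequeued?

0 2 8 3 6 7 13 1 4 5 12 9 11 14 10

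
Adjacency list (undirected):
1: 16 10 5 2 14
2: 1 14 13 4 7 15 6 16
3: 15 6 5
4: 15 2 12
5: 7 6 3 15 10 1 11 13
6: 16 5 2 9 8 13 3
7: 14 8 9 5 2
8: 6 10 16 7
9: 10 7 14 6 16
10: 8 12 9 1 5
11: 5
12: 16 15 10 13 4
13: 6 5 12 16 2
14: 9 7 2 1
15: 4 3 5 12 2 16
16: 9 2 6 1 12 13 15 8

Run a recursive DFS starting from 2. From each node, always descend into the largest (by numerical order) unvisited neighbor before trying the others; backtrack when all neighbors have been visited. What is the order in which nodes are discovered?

Visit 2
2 → 16
16 → 15
15 → 12
12 → 13
13 → 6
6 → 9
9 → 14
14 → 7
7 → 8
8 → 10
10 → 5
5 → 11
5 → 3
5 → 1
12 → 4

2, 16, 15, 12, 13, 6, 9, 14, 7, 8, 10, 5, 11, 3, 1, 4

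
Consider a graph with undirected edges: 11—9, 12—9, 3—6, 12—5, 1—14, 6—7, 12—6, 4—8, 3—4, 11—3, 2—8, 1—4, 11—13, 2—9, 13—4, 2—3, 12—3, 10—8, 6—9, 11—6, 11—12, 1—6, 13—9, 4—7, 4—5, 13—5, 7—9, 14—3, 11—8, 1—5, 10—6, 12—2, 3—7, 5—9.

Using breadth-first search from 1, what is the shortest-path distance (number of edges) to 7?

2

Level 0: 1
Level 1: 4, 5, 6, 14
Level 2: 3, 7, 8, 9, 10, 11, 12, 13
Level 3: 2
7 first appears at level 2.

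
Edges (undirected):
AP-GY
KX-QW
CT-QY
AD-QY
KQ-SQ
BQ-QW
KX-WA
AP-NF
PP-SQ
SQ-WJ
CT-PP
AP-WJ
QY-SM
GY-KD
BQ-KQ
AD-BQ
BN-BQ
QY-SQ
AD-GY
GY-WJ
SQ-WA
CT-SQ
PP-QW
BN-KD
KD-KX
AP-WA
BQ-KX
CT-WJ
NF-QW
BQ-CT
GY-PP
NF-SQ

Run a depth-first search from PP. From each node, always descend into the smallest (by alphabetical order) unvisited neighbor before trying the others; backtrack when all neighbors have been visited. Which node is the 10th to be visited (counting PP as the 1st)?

KD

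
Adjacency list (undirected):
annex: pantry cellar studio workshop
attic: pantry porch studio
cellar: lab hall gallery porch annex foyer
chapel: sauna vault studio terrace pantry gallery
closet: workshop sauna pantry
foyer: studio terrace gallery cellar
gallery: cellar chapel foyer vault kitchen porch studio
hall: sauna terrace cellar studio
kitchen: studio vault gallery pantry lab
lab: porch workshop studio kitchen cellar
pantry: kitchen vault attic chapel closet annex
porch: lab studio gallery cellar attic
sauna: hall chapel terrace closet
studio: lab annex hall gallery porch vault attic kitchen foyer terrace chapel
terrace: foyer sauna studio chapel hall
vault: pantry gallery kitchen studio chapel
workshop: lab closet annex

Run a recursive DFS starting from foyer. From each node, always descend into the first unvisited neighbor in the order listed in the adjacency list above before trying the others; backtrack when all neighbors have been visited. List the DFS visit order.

foyer → studio → lab → porch → gallery → cellar → hall → sauna → chapel → vault → pantry → kitchen → attic → closet → workshop → annex → terrace

Visit foyer
foyer → studio
studio → lab
lab → porch
porch → gallery
gallery → cellar
cellar → hall
hall → sauna
sauna → chapel
chapel → vault
vault → pantry
pantry → kitchen
pantry → attic
pantry → closet
closet → workshop
workshop → annex
chapel → terrace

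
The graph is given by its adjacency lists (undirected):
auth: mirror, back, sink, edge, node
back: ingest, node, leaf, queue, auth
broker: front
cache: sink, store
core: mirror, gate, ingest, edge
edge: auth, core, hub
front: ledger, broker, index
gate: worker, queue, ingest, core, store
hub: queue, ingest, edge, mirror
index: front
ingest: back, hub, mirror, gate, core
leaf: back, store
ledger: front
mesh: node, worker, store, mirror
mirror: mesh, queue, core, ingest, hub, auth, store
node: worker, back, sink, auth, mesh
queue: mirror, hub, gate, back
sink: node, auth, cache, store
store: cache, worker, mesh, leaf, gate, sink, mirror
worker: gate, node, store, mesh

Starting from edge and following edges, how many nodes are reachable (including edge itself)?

16

BFS from edge visits: edge, hub, core, auth, queue, mirror, ingest, gate, sink, node, back, store, mesh, worker, cache, leaf
Reachable nodes: 16 of 20 total.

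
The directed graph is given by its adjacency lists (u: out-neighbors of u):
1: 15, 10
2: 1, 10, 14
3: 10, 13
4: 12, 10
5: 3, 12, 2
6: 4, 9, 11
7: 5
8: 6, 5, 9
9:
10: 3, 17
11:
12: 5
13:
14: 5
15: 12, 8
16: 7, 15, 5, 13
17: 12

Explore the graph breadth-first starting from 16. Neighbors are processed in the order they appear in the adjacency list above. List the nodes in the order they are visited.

Visit 16; enqueue 7, 15, 5, 13 → queue [7, 15, 5, 13]
Visit 7 → queue [15, 5, 13]
Visit 15; enqueue 12, 8 → queue [5, 13, 12, 8]
Visit 5; enqueue 3, 2 → queue [13, 12, 8, 3, 2]
Visit 13 → queue [12, 8, 3, 2]
Visit 12 → queue [8, 3, 2]
Visit 8; enqueue 6, 9 → queue [3, 2, 6, 9]
Visit 3; enqueue 10 → queue [2, 6, 9, 10]
Visit 2; enqueue 1, 14 → queue [6, 9, 10, 1, 14]
Visit 6; enqueue 4, 11 → queue [9, 10, 1, 14, 4, 11]
Visit 9 → queue [10, 1, 14, 4, 11]
Visit 10; enqueue 17 → queue [1, 14, 4, 11, 17]
Visit 1 → queue [14, 4, 11, 17]
Visit 14 → queue [4, 11, 17]
Visit 4 → queue [11, 17]
Visit 11 → queue [17]
Visit 17 → queue []

16 → 7 → 15 → 5 → 13 → 12 → 8 → 3 → 2 → 6 → 9 → 10 → 1 → 14 → 4 → 11 → 17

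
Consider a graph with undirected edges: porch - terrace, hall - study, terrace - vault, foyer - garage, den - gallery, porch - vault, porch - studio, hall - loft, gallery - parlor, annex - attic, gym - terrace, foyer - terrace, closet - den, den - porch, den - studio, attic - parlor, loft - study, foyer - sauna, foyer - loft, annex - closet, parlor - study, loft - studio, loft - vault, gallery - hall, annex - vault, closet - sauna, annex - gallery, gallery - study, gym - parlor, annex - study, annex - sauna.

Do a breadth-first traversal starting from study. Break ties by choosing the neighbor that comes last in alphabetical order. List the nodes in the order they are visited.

study -> parlor -> loft -> hall -> gallery -> annex -> gym -> attic -> vault -> studio -> foyer -> den -> sauna -> closet -> terrace -> porch -> garage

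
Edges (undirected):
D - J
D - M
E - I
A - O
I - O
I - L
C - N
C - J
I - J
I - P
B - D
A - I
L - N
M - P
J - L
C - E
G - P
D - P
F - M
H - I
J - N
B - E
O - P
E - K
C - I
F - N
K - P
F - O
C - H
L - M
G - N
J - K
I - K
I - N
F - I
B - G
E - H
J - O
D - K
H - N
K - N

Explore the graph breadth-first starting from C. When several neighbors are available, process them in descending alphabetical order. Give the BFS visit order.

Visit C; enqueue N, J, I, H, E → queue [N, J, I, H, E]
Visit N; enqueue L, K, G, F → queue [J, I, H, E, L, K, G, F]
Visit J; enqueue O, D → queue [I, H, E, L, K, G, F, O, D]
Visit I; enqueue P, A → queue [H, E, L, K, G, F, O, D, P, A]
Visit H → queue [E, L, K, G, F, O, D, P, A]
Visit E; enqueue B → queue [L, K, G, F, O, D, P, A, B]
Visit L; enqueue M → queue [K, G, F, O, D, P, A, B, M]
Visit K → queue [G, F, O, D, P, A, B, M]
Visit G → queue [F, O, D, P, A, B, M]
Visit F → queue [O, D, P, A, B, M]
Visit O → queue [D, P, A, B, M]
Visit D → queue [P, A, B, M]
Visit P → queue [A, B, M]
Visit A → queue [B, M]
Visit B → queue [M]
Visit M → queue []

C N J I H E L K G F O D P A B M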